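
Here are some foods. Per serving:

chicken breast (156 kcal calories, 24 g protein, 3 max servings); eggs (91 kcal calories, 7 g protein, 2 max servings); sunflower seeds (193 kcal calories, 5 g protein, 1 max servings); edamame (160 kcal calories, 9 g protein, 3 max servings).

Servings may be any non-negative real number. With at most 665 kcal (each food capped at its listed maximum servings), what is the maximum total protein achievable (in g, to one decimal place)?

86.8 g

Protein per kcal: chicken breast 0.1538, eggs 0.07692, edamame 0.05625, sunflower seeds 0.02591.
Take 3 servings of chicken breast: uses 468 kcal, +72.0 g protein (running total 72.0 g).
Take 2 servings of eggs: uses 182 kcal, +14.0 g protein (running total 86.0 g).
Take 0.09375 servings of edamame: uses 15 kcal, +0.8 g protein (running total 86.8 g).
Greedy by best ratio exhausts the calories allowance optimally: 86.8 g.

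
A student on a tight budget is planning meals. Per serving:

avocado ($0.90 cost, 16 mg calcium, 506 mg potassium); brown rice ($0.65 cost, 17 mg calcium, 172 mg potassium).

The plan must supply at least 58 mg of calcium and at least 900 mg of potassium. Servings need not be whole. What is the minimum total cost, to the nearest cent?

$2.48

Minimising a linear cost over {calcium ≥ 58, potassium ≥ 900, servings ≥ 0} — the optimum is at a vertex, using one or two foods.
avocado only: max(58/16, 900/506) = 3.625 servings → $3.26.
brown rice only: max(58/17, 900/172) = 5.233 servings → $3.40.
avocado + brown rice with both tight: 0.9101 servings and 2.555 servings → $2.48.
The minimum over all feasible corners is $2.48.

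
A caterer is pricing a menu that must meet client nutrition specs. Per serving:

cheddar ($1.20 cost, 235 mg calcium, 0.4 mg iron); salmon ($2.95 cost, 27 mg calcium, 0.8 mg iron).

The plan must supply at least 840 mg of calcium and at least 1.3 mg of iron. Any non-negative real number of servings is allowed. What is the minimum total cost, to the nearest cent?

Compare the cost at each extreme point of the feasible region.
cheddar only: max(840/235, 1.3/0.4) = 3.574 servings → $4.29.
salmon only: max(840/27, 1.3/0.8) = 31.11 servings → $91.78.
cheddar + salmon with both targets exact would need a negative amount; discard.
Cheapest feasible corner: $4.29.

$4.29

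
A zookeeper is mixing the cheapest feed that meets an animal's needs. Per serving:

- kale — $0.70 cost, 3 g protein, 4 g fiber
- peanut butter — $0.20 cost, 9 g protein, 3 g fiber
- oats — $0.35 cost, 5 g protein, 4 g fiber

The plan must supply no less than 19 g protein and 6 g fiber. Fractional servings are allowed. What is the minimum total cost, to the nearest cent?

$0.42

kale only: max(19/3, 6/4) = 6.333 servings → $4.43.
peanut butter only: max(19/9, 6/3) = 2.111 servings → $0.42.
oats only: max(19/5, 6/4) = 3.8 servings → $1.33.
kale + peanut butter: intersection lies outside the first quadrant.
kale + oats: intersection lies outside the first quadrant.
peanut butter + oats: the both-tight solution has a negative serving — not a feasible corner.
Cheapest feasible corner: $0.42.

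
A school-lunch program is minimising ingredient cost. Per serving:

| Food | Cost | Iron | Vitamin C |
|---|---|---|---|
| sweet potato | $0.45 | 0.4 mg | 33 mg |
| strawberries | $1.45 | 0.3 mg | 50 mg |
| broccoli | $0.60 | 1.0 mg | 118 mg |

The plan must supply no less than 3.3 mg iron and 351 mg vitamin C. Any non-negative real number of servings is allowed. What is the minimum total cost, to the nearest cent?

A basic optimal solution has at most two foods positive. Try each food alone and each pair with both targets met exactly.
sweet potato only: max(3.3/0.4, 351/33) = 10.64 servings → $4.79.
strawberries only: max(3.3/0.3, 351/50) = 11 servings → $15.95.
broccoli only: max(3.3/1.0, 351/118) = 3.3 servings → $1.98.
sweet potato + strawberries with both tight: 5.911 servings and 3.119 servings → $7.18.
sweet potato + broccoli with both tight: 2.704 servings and 2.218 servings → $2.55.
strawberries + broccoli: intersection lies outside the first quadrant.
The minimum over all feasible corners is $1.98.

$1.98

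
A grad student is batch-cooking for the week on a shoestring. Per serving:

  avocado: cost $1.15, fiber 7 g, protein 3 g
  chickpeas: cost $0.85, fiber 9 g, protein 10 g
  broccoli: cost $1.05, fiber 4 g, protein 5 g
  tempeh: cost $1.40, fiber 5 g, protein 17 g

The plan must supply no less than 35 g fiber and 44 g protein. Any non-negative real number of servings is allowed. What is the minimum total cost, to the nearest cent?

Compare the cost at each extreme point of the feasible region.
avocado only: max(35/7, 44/3) = 14.67 servings → $16.87.
chickpeas only: max(35/9, 44/10) = 4.4 servings → $3.74.
broccoli only: max(35/4, 44/5) = 8.8 servings → $9.24.
tempeh only: max(35/5, 44/17) = 7 servings → $9.80.
avocado + chickpeas with both targets exact would need a negative amount; discard.
avocado + broccoli with both targets exact would need a negative amount; discard.
avocado + tempeh with both tight: 3.606 servings and 1.952 servings → $6.88.
chickpeas + broccoli: the both-tight solution has a negative serving — not a feasible corner.
chickpeas + tempeh with both tight: 3.641 servings and 0.4466 servings → $3.72.
broccoli + tempeh with both tight: 8.721 servings and 0.02326 servings → $9.19.
The minimum over all feasible corners is $3.72.

$3.72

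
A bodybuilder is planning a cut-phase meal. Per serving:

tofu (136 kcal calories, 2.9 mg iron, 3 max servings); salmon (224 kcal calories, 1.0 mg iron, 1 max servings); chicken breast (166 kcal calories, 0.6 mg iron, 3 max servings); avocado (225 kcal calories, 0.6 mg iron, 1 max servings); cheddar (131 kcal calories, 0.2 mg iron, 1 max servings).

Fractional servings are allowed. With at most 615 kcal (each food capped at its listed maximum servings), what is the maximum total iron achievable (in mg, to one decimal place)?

9.6 mg

Iron per kcal: tofu 0.02132, salmon 0.004464, chicken breast 0.003614, avocado 0.002667, cheddar 0.001527.
Take 3 servings of tofu: uses 408 kcal, +8.7 mg iron (running total 8.7 mg).
Take 0.9241 servings of salmon: uses 207 kcal, +0.9 mg iron (running total 9.6 mg).
Filling greedily by iron-per-kcal is optimal for one linear limit, giving 9.6 mg.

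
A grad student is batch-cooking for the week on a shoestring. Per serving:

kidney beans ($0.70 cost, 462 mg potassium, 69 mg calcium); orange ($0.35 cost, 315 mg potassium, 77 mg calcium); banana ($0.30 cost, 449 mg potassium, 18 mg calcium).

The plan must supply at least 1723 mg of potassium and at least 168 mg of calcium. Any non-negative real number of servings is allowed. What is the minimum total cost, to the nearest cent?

Check every corner: each single food scaled to meet both minima, and each pair solved so both constraints bind.
kidney beans only: max(1723/462, 168/69) = 3.729 servings → $2.61.
orange only: max(1723/315, 168/77) = 5.47 servings → $1.91.
banana only: max(1723/449, 168/18) = 9.333 servings → $2.80.
kidney beans + orange: the both-tight solution has a negative serving — not a feasible corner.
kidney beans + banana with both tight: 1.96 servings and 1.821 servings → $1.92.
orange + banana with both tight: 1.537 servings and 2.759 servings → $1.37.
The minimum over all feasible corners is $1.37.

$1.37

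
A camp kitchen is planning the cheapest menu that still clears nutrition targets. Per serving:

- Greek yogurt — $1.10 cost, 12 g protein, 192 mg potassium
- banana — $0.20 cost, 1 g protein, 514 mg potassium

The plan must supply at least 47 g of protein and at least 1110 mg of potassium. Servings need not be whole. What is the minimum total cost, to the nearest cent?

Compare the cost at each extreme point of the feasible region.
Greek yogurt only: max(47/12, 1110/192) = 5.781 servings → $6.36.
banana only: max(47/1, 1110/514) = 47 servings → $9.40.
Greek yogurt + banana with both tight: 3.857 servings and 0.7189 servings → $4.39.
The minimum over all feasible corners is $4.39.

$4.39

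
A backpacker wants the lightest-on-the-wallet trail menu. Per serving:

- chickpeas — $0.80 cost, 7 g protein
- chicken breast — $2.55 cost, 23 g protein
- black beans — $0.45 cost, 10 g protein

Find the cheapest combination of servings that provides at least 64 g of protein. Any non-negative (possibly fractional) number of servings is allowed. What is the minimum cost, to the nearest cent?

$2.88

Cost per g of protein: black beans $0.0450, chicken breast $0.1109, chickpeas $0.1143.
With no serving limits, use only black beans: 64 g / 10 g = 6.4 servings × $0.45 = $2.88.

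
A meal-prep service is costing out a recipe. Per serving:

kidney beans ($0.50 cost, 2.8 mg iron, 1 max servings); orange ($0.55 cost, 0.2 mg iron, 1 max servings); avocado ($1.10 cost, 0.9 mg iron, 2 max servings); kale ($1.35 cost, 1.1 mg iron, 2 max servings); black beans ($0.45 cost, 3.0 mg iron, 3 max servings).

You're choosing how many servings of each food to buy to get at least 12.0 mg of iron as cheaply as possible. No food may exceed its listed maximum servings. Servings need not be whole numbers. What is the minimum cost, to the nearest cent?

$2.09

Cost per mg of iron: black beans $0.1500, kidney beans $0.1786, avocado $1.2222, kale $1.2273, orange $2.7500.
Take 3 servings of black beans: +9.0 mg iron for $1.35 (total $1.35, still need 3.0 mg).
Take 1 serving of kidney beans: +2.8 mg iron for $0.50 (total $1.85, still need 0.2 mg).
Take 0.2222 servings of avocado: +0.2 mg iron for $0.24 (total $2.09, still need 0.0 mg).
Filling from the cheapest source first is optimal under one linear minimum: $2.09.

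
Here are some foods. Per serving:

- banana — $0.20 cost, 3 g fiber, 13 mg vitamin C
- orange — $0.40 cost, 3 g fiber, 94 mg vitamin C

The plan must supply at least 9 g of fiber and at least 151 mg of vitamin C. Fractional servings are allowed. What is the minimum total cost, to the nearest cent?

banana only: max(9/3, 151/13) = 11.62 servings → $2.32.
orange only: max(9/3, 151/94) = 3 servings → $1.20.
banana + orange with both tight: 1.617 servings and 1.383 servings → $0.88.
The minimum over all feasible corners is $0.88.

$0.88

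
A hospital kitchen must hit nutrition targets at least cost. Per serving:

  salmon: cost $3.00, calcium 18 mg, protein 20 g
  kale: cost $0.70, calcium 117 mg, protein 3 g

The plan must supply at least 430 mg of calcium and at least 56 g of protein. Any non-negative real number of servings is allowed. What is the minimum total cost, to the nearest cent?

$9.23

With two linear requirements the optimum uses one or two foods; enumerate the corners.
salmon only: max(430/18, 56/20) = 23.89 servings → $71.67.
kale only: max(430/117, 56/3) = 18.67 servings → $13.07.
salmon + kale with both tight: 2.302 servings and 3.321 servings → $9.23.
The minimum over all feasible corners is $9.23.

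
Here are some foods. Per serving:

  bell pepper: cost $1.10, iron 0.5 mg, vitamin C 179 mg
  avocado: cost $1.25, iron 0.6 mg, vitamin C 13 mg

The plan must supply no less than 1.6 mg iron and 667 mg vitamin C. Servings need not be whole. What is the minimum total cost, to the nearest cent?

$4.10

An LP optimum is at a vertex; with two nutrient constraints at most two foods are used. Check each candidate.
bell pepper only: max(1.6/0.5, 667/179) = 3.726 servings → $4.10.
avocado only: max(1.6/0.6, 667/13) = 51.31 servings → $64.13.
bell pepper + avocado with both targets exact would need a negative amount; discard.
Cheapest feasible corner: $4.10.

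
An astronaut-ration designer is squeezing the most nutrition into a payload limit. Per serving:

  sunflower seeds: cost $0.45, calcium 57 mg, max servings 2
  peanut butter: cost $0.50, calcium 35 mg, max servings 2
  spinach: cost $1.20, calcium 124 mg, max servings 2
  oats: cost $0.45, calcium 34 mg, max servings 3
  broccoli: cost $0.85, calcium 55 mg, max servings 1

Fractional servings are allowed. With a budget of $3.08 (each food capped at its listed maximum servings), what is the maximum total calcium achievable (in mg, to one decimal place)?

Calcium per dollar: sunflower seeds 126.7, spinach 103.3, oats 75.56, peanut butter 70, broccoli 64.71.
Take 2 servings of sunflower seeds: spends $0.90, +114.0 mg calcium (running total 114.0 mg).
Take 1.817 servings of spinach: spends $2.18, +225.3 mg calcium (running total 339.3 mg).
Greedy by best ratio exhausts the cost allowance optimally: 339.3 mg.

339.3 mg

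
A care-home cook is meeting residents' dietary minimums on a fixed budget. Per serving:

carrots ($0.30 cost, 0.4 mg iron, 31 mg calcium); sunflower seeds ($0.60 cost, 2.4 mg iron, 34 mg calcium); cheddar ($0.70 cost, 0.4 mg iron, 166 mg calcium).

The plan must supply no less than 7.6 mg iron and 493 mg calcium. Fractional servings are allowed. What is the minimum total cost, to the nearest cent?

With two linear requirements the optimum uses one or two foods; enumerate the corners.
carrots only: max(7.6/0.4, 493/31) = 19 servings → $5.70.
sunflower seeds only: max(7.6/2.4, 493/34) = 14.5 servings → $8.70.
cheddar only: max(7.6/0.4, 493/166) = 19 servings → $13.30.
carrots + sunflower seeds with both tight: 15.21 servings and 0.6316 servings → $4.94.
carrots + cheddar: intersection lies outside the first quadrant.
sunflower seeds + cheddar with both tight: 2.766 servings and 2.403 servings → $3.34.
Cheapest feasible corner: $3.34.

$3.34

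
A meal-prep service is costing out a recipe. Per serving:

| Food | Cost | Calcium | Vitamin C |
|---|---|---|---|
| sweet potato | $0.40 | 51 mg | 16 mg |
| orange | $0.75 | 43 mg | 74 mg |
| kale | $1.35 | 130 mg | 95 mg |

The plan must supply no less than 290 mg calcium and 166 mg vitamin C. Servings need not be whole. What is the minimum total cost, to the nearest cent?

This is a tiny linear program; its minimum lies at a vertex of the feasible set. List the vertices and price them.
sweet potato only: max(290/51, 166/16) = 10.38 servings → $4.15.
orange only: max(290/43, 166/74) = 6.744 servings → $5.06.
kale only: max(290/130, 166/95) = 2.231 servings → $3.01.
sweet potato + orange with both tight: 4.641 servings and 1.24 servings → $2.79.
sweet potato + kale with both tight: 2.159 servings and 1.384 servings → $2.73.
orange + kale: the both-tight solution has a negative serving — not a feasible corner.
So the least-cost plan costs $2.73.

$2.73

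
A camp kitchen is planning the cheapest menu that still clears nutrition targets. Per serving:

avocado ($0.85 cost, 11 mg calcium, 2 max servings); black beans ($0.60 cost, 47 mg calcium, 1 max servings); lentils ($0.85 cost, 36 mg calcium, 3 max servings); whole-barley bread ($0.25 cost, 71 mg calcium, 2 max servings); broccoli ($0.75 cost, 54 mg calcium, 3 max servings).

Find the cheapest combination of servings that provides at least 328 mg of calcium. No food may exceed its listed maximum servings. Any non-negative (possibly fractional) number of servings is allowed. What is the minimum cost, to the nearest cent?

Cost per mg of calcium: whole-barley bread $0.0035, black beans $0.0128, broccoli $0.0139, lentils $0.0236, avocado $0.0773.
Take 2 servings of whole-barley bread: +142.0 mg calcium for $0.50 (total $0.50, still need 186.0 mg).
Take 1 serving of black beans: +47.0 mg calcium for $0.60 (total $1.10, still need 139.0 mg).
Take 2.574 servings of broccoli: +139.0 mg calcium for $1.93 (total $3.03, still need 0.0 mg).
Greedy by cheapest-per-mg is optimal for a single linear constraint, so the minimum cost is $3.03.

$3.03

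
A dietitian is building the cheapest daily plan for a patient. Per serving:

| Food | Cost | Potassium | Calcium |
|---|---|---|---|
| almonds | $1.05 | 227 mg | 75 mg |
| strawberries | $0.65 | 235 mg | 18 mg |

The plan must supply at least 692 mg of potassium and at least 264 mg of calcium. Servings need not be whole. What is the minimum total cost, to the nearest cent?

$3.70

For a min-cost LP with two ≥-constraints, a basic feasible solution has at most two positive variables.
almonds only: max(692/227, 264/75) = 3.52 servings → $3.70.
strawberries only: max(692/235, 264/18) = 14.67 servings → $9.53.
almonds + strawberries with both targets exact would need a negative amount; discard.
The minimum over all feasible corners is $3.70.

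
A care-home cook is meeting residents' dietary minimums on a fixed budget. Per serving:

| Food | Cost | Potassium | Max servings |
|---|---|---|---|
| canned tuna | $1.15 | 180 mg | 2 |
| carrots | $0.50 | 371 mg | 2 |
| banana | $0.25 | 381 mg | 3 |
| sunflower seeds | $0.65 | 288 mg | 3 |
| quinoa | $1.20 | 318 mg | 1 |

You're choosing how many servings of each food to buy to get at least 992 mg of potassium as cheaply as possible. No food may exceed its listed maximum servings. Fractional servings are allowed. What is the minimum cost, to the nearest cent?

$0.65

Cost per mg of potassium: banana $0.0007, carrots $0.0013, sunflower seeds $0.0023, quinoa $0.0038, canned tuna $0.0064.
Take 2.604 servings of banana: +992.0 mg potassium for $0.65 (total $0.65, still need 0.0 mg).
Greedy by cheapest-per-mg is optimal for a single linear constraint, so the minimum cost is $0.65.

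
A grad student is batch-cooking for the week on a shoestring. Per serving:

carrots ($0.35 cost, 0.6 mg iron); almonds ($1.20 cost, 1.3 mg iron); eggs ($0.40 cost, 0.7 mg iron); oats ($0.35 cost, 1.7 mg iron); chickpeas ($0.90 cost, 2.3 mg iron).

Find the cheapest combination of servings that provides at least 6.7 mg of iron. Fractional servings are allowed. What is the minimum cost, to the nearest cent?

Cost per mg of iron: oats $0.2059, chickpeas $0.3913, eggs $0.5714, carrots $0.5833, almonds $0.9231.
With no serving limits, use only oats: 6.7 mg / 1.7 mg = 3.941 servings × $0.35 = $1.38.

$1.38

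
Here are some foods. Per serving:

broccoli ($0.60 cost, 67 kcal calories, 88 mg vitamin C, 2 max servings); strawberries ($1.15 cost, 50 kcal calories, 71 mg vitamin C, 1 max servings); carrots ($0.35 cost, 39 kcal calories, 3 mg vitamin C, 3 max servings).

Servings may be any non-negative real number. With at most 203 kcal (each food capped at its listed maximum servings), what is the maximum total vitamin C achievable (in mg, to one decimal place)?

Vitamin C per kcal: strawberries 1.42, broccoli 1.313, carrots 0.07692.
Take 1 serving of strawberries: uses 50 kcal, +71.0 mg vitamin C (running total 71.0 mg).
Take 2 servings of broccoli: uses 134 kcal, +176.0 mg vitamin C (running total 247.0 mg).
Take 0.4872 servings of carrots: uses 19 kcal, +1.5 mg vitamin C (running total 248.5 mg).
Greedy by best ratio exhausts the calories allowance optimally: 248.5 mg.

248.5 mg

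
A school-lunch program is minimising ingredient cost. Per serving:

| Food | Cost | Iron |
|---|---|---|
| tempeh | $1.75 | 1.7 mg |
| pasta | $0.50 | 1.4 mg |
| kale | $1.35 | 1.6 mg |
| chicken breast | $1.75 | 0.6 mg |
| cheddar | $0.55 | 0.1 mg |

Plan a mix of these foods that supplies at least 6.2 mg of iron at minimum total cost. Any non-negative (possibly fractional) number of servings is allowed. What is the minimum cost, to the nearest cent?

$2.21

Cost per mg of iron: pasta $0.3571, kale $0.8438, tempeh $1.0294, chicken breast $2.9167, cheddar $5.5000.
With no serving limits, use only pasta: 6.2 mg / 1.4 mg = 4.429 servings × $0.50 = $2.21.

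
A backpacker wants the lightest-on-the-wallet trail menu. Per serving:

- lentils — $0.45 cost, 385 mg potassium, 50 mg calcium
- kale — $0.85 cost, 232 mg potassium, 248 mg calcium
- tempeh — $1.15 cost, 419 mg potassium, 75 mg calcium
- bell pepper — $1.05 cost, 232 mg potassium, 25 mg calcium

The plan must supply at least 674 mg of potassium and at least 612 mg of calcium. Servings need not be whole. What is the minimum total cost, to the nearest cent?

$2.18

lentils only: max(674/385, 612/50) = 12.24 servings → $5.51.
kale only: max(674/232, 612/248) = 2.905 servings → $2.47.
tempeh only: max(674/419, 612/75) = 8.16 servings → $9.38.
bell pepper only: max(674/232, 612/25) = 24.48 servings → $25.70.
lentils + kale with both tight: 0.3 servings and 2.407 servings → $2.18.
lentils + tempeh with both targets exact would need a negative amount; discard.
lentils + bell pepper with both targets exact would need a negative amount; discard.
kale + tempeh with both tight: 2.38 servings and 0.2909 servings → $2.36.
kale + bell pepper with both tight: 2.419 servings and 0.4865 servings → $2.57.
tempeh + bell pepper with both targets exact would need a negative amount; discard.
So the least-cost plan costs $2.18.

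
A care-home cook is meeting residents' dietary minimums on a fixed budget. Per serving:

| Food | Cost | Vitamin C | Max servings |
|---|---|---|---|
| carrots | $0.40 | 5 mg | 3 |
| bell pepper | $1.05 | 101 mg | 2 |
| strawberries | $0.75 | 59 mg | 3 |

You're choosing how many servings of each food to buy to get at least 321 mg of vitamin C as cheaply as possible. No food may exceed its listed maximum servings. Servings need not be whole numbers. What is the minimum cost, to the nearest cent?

$3.61

Cost per mg of vitamin C: bell pepper $0.0104, strawberries $0.0127, carrots $0.0800.
Take 2 servings of bell pepper: +202.0 mg vitamin C for $2.10 (total $2.10, still need 119.0 mg).
Take 2.017 servings of strawberries: +119.0 mg vitamin C for $1.51 (total $3.61, still need 0.0 mg).
Greedy by cheapest-per-mg is optimal for a single linear constraint, so the minimum cost is $3.61.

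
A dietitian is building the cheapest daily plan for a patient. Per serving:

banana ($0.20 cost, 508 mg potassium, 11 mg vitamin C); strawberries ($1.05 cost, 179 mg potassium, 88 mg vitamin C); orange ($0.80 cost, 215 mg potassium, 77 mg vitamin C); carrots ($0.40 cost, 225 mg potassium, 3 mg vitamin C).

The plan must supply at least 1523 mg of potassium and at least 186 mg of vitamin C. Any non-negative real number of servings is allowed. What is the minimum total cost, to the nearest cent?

$2.11

Two binding constraints pin down two serving amounts, so the optimal mix uses at most two foods. The candidates are each food alone (scaled to the tighter of potassium/vitamin C) and each pair with both constraints tight.
banana only: max(1523/508, 186/11) = 16.91 servings → $3.38.
strawberries only: max(1523/179, 186/88) = 8.508 servings → $8.93.
orange only: max(1523/215, 186/77) = 7.084 servings → $5.67.
carrots only: max(1523/225, 186/3) = 62 servings → $24.80.
banana + strawberries with both tight: 2.357 servings and 1.819 servings → $2.38.
banana + orange with both tight: 2.103 servings and 2.115 servings → $2.11.
banana + carrots: the both-tight solution has a negative serving — not a feasible corner.
strawberries + orange with both targets exact would need a negative amount; discard.
strawberries + carrots with both tight: 1.935 servings and 5.229 servings → $4.12.
orange + carrots with both tight: 2.235 servings and 4.633 servings → $3.64.
The minimum over all feasible corners is $2.11.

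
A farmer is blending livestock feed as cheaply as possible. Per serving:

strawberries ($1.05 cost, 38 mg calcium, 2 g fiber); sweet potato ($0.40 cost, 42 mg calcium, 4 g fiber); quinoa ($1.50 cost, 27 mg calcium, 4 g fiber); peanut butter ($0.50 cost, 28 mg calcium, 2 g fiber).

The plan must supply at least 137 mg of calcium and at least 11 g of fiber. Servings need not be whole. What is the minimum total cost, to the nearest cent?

Compare the cost at each extreme point of the feasible region.
strawberries only: max(137/38, 11/2) = 5.5 servings → $5.78.
sweet potato only: max(137/42, 11/4) = 3.262 servings → $1.30.
quinoa only: max(137/27, 11/4) = 5.074 servings → $7.61.
peanut butter only: max(137/28, 11/2) = 5.5 servings → $2.75.
strawberries + sweet potato with both tight: 1.265 servings and 2.118 servings → $2.17.
strawberries + quinoa with both tight: 2.561 servings and 1.469 servings → $4.89.
strawberries + peanut butter with both targets exact would need a negative amount; discard.
sweet potato + quinoa: the both-tight solution has a negative serving — not a feasible corner.
sweet potato + peanut butter with both tight: 1.214 servings and 3.071 servings → $2.02.
quinoa + peanut butter with both tight: 0.5862 servings and 4.328 servings → $3.04.
So the least-cost plan costs $1.30.

$1.30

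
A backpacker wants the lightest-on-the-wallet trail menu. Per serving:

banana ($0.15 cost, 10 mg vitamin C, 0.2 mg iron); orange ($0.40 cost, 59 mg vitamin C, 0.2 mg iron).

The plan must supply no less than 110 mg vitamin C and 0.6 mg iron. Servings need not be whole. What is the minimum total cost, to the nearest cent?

$0.86

This is a tiny linear program; its minimum lies at a vertex of the feasible set. List the vertices and price them.
banana only: max(110/10, 0.6/0.2) = 11 servings → $1.65.
orange only: max(110/59, 0.6/0.2) = 3 servings → $1.20.
banana + orange with both tight: 1.367 servings and 1.633 servings → $0.86.
Cheapest feasible corner: $0.86.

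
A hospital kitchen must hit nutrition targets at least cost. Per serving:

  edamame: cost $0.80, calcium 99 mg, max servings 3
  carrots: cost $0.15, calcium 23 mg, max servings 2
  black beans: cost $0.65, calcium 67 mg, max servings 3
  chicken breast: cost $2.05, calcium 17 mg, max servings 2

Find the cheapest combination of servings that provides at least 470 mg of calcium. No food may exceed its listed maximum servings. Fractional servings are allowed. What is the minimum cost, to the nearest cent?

Cost per mg of calcium: carrots $0.0065, edamame $0.0081, black beans $0.0097, chicken breast $0.1206.
Take 2 servings of carrots: +46.0 mg calcium for $0.30 (total $0.30, still need 424.0 mg).
Take 3 servings of edamame: +297.0 mg calcium for $2.40 (total $2.70, still need 127.0 mg).
Take 1.896 servings of black beans: +127.0 mg calcium for $1.23 (total $3.93, still need 0.0 mg).
Greedy by cheapest-per-mg is optimal for a single linear constraint, so the minimum cost is $3.93.

$3.93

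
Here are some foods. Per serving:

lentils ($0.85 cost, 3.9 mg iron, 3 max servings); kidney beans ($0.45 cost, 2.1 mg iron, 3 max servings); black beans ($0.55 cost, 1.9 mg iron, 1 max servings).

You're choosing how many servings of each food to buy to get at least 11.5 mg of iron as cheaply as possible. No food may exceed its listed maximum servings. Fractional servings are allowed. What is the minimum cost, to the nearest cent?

Cost per mg of iron: kidney beans $0.2143, lentils $0.2179, black beans $0.2895.
Take 3 servings of kidney beans: +6.3 mg iron for $1.35 (total $1.35, still need 5.2 mg).
Take 1.333 servings of lentils: +5.2 mg iron for $1.13 (total $2.48, still need 0.0 mg).
Greedy by cheapest-per-mg is optimal for a single linear constraint, so the minimum cost is $2.48.

$2.48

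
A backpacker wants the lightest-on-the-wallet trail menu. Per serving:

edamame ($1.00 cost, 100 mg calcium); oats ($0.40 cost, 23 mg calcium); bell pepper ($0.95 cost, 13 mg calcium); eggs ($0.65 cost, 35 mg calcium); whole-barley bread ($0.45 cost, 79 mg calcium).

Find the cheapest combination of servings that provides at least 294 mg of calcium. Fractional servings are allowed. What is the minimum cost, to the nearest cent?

$1.67

Cost per mg of calcium: whole-barley bread $0.0057, edamame $0.0100, oats $0.0174, eggs $0.0186, bell pepper $0.0731.
With no serving limits, use only whole-barley bread: 294 mg / 79 mg = 3.722 servings × $0.45 = $1.67.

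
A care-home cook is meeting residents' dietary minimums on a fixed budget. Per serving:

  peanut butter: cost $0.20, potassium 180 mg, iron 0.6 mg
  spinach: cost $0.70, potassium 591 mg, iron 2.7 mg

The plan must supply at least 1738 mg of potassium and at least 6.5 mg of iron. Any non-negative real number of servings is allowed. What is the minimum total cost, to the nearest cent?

An LP optimum is at a vertex; with two nutrient constraints at most two foods are used. Check each candidate.
peanut butter only: max(1738/180, 6.5/0.6) = 10.83 servings → $2.17.
spinach only: max(1738/591, 6.5/2.7) = 2.941 servings → $2.06.
peanut butter + spinach with both tight: 6.477 servings and 0.968 servings → $1.97.
So the least-cost plan costs $1.97.

$1.97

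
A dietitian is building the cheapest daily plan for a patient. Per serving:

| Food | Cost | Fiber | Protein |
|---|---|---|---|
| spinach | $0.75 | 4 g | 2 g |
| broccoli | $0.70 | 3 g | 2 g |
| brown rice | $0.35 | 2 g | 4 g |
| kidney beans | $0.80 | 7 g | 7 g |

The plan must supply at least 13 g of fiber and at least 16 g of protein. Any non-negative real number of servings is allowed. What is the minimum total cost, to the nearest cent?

spinach only: max(13/4, 16/2) = 8 servings → $6.00.
broccoli only: max(13/3, 16/2) = 8 servings → $5.60.
brown rice only: max(13/2, 16/4) = 6.5 servings → $2.27.
kidney beans only: max(13/7, 16/7) = 2.286 servings → $1.83.
spinach + broccoli: intersection lies outside the first quadrant.
spinach + brown rice with both tight: 1.667 servings and 3.167 servings → $2.36.
spinach + kidney beans: intersection lies outside the first quadrant.
broccoli + brown rice with both tight: 2.5 servings and 2.75 servings → $2.71.
broccoli + kidney beans with both targets exact would need a negative amount; discard.
brown rice + kidney beans with both tight: 1.5 servings and 1.429 servings → $1.67.
So the least-cost plan costs $1.67.

$1.67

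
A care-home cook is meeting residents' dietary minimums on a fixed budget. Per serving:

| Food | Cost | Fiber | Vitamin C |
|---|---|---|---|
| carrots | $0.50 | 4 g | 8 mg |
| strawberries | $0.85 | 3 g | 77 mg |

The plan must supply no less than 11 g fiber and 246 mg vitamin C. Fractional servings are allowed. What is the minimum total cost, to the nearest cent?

$2.87

At the optimum either one food covers both requirements or two foods hit both targets exactly; no other combination can be cheaper.
carrots only: max(11/4, 246/8) = 30.75 servings → $15.38.
strawberries only: max(11/3, 246/77) = 3.667 servings → $3.12.
carrots + strawberries with both tight: 0.3838 servings and 3.155 servings → $2.87.
Cheapest feasible corner: $2.87.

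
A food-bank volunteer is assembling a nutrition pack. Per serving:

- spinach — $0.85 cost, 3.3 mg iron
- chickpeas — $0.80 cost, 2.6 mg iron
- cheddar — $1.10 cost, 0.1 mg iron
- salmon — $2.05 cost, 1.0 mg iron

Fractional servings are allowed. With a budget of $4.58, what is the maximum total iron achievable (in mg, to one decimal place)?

Iron per dollar: spinach 3.882, chickpeas 3.25, salmon 0.4878, cheddar 0.09091.
With no serving limits, spend the whole cost allowance on spinach: $4.58 / $0.85 × 3.3 mg = 17.8 mg.

17.8 mg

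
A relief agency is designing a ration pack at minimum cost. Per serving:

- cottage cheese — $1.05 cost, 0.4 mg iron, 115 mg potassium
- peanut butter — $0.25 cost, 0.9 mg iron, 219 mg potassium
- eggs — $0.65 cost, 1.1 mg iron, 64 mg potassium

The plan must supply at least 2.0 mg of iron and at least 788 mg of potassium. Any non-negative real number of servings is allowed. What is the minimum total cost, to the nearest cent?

$0.90

For a min-cost LP with two ≥-constraints, a basic feasible solution has at most two positive variables.
cottage cheese only: max(2.0/0.4, 788/115) = 6.852 servings → $7.19.
peanut butter only: max(2.0/0.9, 788/219) = 3.598 servings → $0.90.
eggs only: max(2.0/1.1, 788/64) = 12.31 servings → $8.00.
cottage cheese + peanut butter: intersection lies outside the first quadrant.
cottage cheese + eggs with both targets exact would need a negative amount; discard.
peanut butter + eggs: the both-tight solution has a negative serving — not a feasible corner.
Cheapest feasible corner: $0.90.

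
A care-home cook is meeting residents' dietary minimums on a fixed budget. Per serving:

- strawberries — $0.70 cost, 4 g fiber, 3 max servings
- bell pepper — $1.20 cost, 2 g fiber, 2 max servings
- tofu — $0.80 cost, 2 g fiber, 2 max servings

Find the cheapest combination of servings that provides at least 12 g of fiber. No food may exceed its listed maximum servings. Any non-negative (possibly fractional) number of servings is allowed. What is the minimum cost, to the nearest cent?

$2.10

Cost per g of fiber: strawberries $0.1750, tofu $0.4000, bell pepper $0.6000.
Take 3 servings of strawberries: +12.0 g fiber for $2.10 (total $2.10, still need 0.0 g).
Filling from the cheapest source first is optimal under one linear minimum: $2.10.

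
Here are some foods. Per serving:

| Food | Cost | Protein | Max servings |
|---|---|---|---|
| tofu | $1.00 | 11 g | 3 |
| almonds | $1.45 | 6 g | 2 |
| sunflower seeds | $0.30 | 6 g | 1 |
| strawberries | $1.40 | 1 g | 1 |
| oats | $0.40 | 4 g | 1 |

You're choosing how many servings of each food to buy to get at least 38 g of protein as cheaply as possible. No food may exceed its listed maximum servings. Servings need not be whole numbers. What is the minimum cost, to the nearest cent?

Cost per g of protein: sunflower seeds $0.0500, tofu $0.0909, oats $0.1000, almonds $0.2417, strawberries $1.4000.
Take 1 serving of sunflower seeds: +6.0 g protein for $0.30 (total $0.30, still need 32.0 g).
Take 2.909 servings of tofu: +32.0 g protein for $2.91 (total $3.21, still need 0.0 g).
Greedy by cheapest-per-g is optimal for a single linear constraint, so the minimum cost is $3.21.

$3.21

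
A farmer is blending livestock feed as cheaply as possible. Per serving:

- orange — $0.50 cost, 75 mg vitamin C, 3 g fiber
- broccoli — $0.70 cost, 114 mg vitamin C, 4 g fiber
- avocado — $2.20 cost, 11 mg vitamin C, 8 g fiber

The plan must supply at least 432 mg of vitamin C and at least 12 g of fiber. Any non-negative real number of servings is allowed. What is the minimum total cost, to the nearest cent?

$2.65

At the optimum either one food covers both requirements or two foods hit both targets exactly; no other combination can be cheaper.
orange only: max(432/75, 12/3) = 5.76 servings → $2.88.
broccoli only: max(432/114, 12/4) = 3.789 servings → $2.65.
avocado only: max(432/11, 12/8) = 39.27 servings → $86.40.
orange + broccoli: the both-tight solution has a negative serving — not a feasible corner.
orange + avocado with both targets exact would need a negative amount; discard.
broccoli + avocado: the both-tight solution has a negative serving — not a feasible corner.
Cheapest feasible corner: $2.65.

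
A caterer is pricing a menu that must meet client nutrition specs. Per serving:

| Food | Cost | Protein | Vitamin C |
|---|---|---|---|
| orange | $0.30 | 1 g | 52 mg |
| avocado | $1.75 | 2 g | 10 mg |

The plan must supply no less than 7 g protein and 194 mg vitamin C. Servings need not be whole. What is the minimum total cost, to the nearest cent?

$2.10

The cheapest plan sits at a corner of the feasible region — with two constraints it uses at most two foods.
orange only: max(7/1, 194/52) = 7 servings → $2.10.
avocado only: max(7/2, 194/10) = 19.4 servings → $33.95.
orange + avocado with both tight: 3.383 servings and 1.809 servings → $4.18.
So the least-cost plan costs $2.10.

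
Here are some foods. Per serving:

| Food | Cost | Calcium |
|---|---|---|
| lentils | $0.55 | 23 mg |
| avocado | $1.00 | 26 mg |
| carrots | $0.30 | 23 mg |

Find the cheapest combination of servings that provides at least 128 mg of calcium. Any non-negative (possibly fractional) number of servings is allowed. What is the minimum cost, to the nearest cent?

Cost per mg of calcium: carrots $0.0130, lentils $0.0239, avocado $0.0385.
With no serving limits, use only carrots: 128 mg / 23 mg = 5.565 servings × $0.30 = $1.67.

$1.67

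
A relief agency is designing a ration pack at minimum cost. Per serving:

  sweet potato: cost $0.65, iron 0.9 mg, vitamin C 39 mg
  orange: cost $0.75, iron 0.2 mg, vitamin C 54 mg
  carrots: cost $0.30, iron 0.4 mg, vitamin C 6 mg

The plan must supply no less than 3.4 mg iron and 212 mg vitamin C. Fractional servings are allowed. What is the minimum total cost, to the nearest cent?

The cheapest plan sits at a corner of the feasible region — with two constraints it uses at most two foods.
sweet potato only: max(3.4/0.9, 212/39) = 5.436 servings → $3.53.
orange only: max(3.4/0.2, 212/54) = 17 servings → $12.75.
carrots only: max(3.4/0.4, 212/6) = 35.33 servings → $10.60.
sweet potato + orange with both tight: 3.461 servings and 1.426 servings → $3.32.
sweet potato + carrots: intersection lies outside the first quadrant.
orange + carrots with both tight: 3.157 servings and 6.922 servings → $4.44.
The minimum over all feasible corners is $3.32.

$3.32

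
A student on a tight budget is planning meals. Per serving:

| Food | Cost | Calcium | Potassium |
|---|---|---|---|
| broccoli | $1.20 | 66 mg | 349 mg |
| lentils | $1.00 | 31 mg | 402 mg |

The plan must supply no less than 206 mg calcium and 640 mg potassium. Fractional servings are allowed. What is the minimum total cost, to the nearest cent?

$3.75

A basic optimal solution has at most two foods positive. Try each food alone and each pair with both targets met exactly.
broccoli only: max(206/66, 640/349) = 3.121 servings → $3.75.
lentils only: max(206/31, 640/402) = 6.645 servings → $6.65.
broccoli + lentils: the both-tight solution has a negative serving — not a feasible corner.
So the least-cost plan costs $3.75.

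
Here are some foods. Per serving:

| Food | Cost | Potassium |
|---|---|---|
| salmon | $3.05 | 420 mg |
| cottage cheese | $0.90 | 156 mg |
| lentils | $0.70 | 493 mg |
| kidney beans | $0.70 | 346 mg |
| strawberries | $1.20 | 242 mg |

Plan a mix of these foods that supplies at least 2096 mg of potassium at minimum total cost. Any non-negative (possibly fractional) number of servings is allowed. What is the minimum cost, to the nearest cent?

$2.98

Cost per mg of potassium: lentils $0.0014, kidney beans $0.0020, strawberries $0.0050, cottage cheese $0.0058, salmon $0.0073.
With no serving limits, use only lentils: 2096 mg / 493 mg = 4.252 servings × $0.70 = $2.98.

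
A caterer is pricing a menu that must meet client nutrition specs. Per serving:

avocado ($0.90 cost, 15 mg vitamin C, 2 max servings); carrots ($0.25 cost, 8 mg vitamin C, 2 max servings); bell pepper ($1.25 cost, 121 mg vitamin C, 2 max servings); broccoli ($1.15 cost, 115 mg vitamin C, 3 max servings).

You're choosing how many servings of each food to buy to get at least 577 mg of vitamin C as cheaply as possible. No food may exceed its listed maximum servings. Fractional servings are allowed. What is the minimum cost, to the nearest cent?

Cost per mg of vitamin C: broccoli $0.0100, bell pepper $0.0103, carrots $0.0312, avocado $0.0600.
Take 3 servings of broccoli: +345.0 mg vitamin C for $3.45 (total $3.45, still need 232.0 mg).
Take 1.917 servings of bell pepper: +232.0 mg vitamin C for $2.40 (total $5.85, still need 0.0 mg).
Greedy by cheapest-per-mg is optimal for a single linear constraint, so the minimum cost is $5.85.

$5.85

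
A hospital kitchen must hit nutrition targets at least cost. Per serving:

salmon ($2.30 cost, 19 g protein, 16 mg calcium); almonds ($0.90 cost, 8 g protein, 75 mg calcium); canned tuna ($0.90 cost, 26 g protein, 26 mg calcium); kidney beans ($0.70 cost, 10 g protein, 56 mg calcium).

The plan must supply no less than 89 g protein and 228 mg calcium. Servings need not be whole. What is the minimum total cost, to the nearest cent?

$4.15

Minimising a linear cost over {protein ≥ 89, calcium ≥ 228, servings ≥ 0} — the optimum is at a vertex, using one or two foods.
salmon only: max(89/19, 228/16) = 14.25 servings → $32.77.
almonds only: max(89/8, 228/75) = 11.12 servings → $10.01.
canned tuna only: max(89/26, 228/26) = 8.769 servings → $7.89.
kidney beans only: max(89/10, 228/56) = 8.9 servings → $6.23.
salmon + almonds with both tight: 3.74 servings and 2.242 servings → $10.62.
salmon + canned tuna with both targets exact would need a negative amount; discard.
salmon + kidney beans with both tight: 2.991 servings and 3.217 servings → $9.13.
almonds + canned tuna with both tight: 2.075 servings and 2.785 servings → $4.37.
almonds + kidney beans: intersection lies outside the first quadrant.
canned tuna + kidney beans with both tight: 2.261 servings and 3.022 servings → $4.15.
The minimum over all feasible corners is $4.15.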